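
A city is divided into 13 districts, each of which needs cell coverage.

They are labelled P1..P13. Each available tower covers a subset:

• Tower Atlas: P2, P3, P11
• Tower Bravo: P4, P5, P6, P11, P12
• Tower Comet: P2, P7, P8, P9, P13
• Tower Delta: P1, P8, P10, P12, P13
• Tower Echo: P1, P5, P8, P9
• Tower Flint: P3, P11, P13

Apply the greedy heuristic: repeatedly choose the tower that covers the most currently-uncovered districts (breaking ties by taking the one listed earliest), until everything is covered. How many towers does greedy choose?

Greedy: pick Bravo (covers 5 new) → pick Comet (covers 5 new) → pick Delta (covers 2 new) → pick Atlas (covers 1 new). Total picks: 4.

4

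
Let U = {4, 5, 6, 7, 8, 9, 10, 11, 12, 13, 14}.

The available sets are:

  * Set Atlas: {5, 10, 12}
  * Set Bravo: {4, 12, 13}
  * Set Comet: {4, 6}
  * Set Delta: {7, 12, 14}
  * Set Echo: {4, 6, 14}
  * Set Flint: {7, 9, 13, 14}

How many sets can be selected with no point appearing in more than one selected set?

Atlas, Comet, Flint are pairwise disjoint (Atlas={5,10,12}; Comet={4,6}; Flint={7,9,13,14}).
Every remaining set overlaps one of these, and no 4 of the listed sets are pairwise disjoint, so 3 is the maximum.

3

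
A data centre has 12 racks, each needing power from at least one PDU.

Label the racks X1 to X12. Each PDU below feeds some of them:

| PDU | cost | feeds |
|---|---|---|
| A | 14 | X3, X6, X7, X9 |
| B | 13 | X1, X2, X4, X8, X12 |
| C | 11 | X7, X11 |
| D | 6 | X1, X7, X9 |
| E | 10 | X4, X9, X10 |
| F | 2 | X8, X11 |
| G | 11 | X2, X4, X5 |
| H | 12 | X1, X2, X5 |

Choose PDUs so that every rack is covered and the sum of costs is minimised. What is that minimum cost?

50

A, B, E, F, G together cover every rack (A ∪ B ∪ E ∪ F ∪ G = {X1, X2, X3, X4, X5, X6, X7, X8, X9, X10, X11, X12}); total cost 14 + 13 + 10 + 2 + 11 = 50.
The greedy pick F, D, G, A, E, B costs 56; no covering selection beats 50.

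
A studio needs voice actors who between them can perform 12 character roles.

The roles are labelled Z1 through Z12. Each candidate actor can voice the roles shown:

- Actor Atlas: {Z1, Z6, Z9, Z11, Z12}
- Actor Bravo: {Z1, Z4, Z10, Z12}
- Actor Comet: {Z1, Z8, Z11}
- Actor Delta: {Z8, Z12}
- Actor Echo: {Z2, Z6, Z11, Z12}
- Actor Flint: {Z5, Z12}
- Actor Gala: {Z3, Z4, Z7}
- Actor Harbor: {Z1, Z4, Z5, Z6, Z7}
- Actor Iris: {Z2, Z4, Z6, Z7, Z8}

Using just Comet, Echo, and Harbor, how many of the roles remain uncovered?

Union of Comet, Echo, Harbor = {Z1, Z2, Z4, Z5, Z6, Z7, Z8, Z11, Z12}.
Not covered: Z3, Z9, Z10 — 3 roles.

3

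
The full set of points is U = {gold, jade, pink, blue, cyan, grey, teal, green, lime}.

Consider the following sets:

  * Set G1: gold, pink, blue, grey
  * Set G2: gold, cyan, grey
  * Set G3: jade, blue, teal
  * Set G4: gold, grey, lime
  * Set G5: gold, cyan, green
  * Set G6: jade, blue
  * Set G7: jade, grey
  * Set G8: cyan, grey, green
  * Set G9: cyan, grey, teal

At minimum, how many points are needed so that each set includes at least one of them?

The 3 points {jade, cyan, grey} hit every set.
No choice of 2 points meets every set, so 3 is the minimum.

3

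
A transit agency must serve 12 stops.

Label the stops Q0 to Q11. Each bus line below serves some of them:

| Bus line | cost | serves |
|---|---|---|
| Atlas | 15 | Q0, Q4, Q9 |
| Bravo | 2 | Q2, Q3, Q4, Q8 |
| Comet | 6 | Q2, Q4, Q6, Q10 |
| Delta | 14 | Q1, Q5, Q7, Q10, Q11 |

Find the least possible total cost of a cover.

37

Atlas, Bravo, Comet, Delta together cover every stop (Atlas ∪ Bravo ∪ Comet ∪ Delta = {Q0, Q1, Q2, Q3, Q4, Q5, Q6, Q7, Q8, Q9, Q10, Q11}); total cost 15 + 2 + 6 + 14 = 37.
No covering selection has total cost below 37.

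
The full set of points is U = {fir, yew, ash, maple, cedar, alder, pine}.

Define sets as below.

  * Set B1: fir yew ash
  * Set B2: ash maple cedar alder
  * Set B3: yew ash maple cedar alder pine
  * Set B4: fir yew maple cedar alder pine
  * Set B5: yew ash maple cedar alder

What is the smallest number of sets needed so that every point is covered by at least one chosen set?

B3 and B4 cover everything between them: the union {fir, yew, ash, maple, cedar, alder, pine} is all of U.
No single set has all 7 points (the largest, B3, has 6), so 2 is optimal.

2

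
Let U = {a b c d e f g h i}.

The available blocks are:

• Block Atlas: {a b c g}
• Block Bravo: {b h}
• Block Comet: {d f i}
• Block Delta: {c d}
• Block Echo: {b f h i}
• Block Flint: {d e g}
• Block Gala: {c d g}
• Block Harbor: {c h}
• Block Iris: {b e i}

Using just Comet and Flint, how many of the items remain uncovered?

Union of Comet, Flint = {d, e, f, g, i}.
Not covered: a, b, c, h — 4 items.

4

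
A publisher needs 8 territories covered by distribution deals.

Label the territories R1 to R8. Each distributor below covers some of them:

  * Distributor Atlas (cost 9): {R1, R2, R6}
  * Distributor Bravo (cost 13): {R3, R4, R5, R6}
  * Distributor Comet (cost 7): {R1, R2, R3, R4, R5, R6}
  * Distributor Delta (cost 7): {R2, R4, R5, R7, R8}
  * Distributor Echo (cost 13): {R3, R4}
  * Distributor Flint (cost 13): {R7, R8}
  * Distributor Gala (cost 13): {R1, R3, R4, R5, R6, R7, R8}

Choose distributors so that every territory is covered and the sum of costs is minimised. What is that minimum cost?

14

Comet, Delta together cover every territory (Comet ∪ Delta = {R1, R2, R3, R4, R5, R6, R7, R8}); total cost 7 + 7 = 14.
No covering selection has total cost below 14.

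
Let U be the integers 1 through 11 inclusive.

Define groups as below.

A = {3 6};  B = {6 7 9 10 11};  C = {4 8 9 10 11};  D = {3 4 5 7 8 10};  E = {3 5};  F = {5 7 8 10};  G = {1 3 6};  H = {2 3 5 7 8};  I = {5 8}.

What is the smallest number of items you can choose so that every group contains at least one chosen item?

The 3 items {3, 6, 8} hit every group.
No choice of 2 items meets every group, so 3 is the minimum.

3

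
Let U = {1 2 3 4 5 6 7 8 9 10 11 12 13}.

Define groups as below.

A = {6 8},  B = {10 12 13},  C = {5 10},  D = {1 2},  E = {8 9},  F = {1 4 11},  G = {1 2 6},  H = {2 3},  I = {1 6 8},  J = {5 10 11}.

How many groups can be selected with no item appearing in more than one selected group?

B, E, F, H are pairwise disjoint (B={10,12,13}; E={8,9}; F={1,4,11}; H={2,3}).
Every remaining group overlaps one of these, and no 5 of the listed groups are pairwise disjoint, so 4 is the maximum.

4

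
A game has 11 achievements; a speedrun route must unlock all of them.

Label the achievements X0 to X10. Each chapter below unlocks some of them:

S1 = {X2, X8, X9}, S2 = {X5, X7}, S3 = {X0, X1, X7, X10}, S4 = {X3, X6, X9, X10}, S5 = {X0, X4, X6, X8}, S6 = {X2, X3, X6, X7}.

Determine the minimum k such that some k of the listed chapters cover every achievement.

Take {S1, S2, S3, S4, S5}. Their union is {X0, X1, X2, X3, X4, X5, X6, X7, X8, X9, X10}, which is all 11 achievements.
No 4 of the 6 chapters cover everything (all 15 combinations miss at least one achievement), so 5 is optimal.

5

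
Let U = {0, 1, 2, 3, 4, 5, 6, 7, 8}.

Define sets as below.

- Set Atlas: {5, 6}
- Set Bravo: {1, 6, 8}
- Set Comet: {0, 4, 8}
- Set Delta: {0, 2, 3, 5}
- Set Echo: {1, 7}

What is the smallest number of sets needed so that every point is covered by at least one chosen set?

4

Bravo and Comet and Delta and Echo together: Bravo ∪ Comet ∪ Delta ∪ Echo = {0, 1, 2, 3, 4, 5, 6, 7, 8} — every point is covered.
No 3 of the 5 sets cover everything (all 10 combinations miss at least one point), so 4 is optimal.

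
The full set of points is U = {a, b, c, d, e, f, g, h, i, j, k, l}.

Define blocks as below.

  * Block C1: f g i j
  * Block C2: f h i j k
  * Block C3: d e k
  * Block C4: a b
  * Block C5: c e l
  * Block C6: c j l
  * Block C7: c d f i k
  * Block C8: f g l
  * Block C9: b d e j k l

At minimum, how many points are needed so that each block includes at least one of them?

The 4 points {a, c, e, f} hit every block.
No choice of 3 points meets every block, so 4 is the minimum.

4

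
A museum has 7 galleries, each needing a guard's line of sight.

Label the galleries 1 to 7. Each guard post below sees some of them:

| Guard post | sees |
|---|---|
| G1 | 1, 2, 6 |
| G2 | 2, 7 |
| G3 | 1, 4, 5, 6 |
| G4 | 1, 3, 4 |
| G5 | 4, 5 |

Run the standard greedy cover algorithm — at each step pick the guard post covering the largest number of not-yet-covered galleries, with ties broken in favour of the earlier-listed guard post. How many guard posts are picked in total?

Greedy: pick G3 (covers 4 new) → pick G2 (covers 2 new) → pick G4 (covers 1 new). Total picks: 3.

3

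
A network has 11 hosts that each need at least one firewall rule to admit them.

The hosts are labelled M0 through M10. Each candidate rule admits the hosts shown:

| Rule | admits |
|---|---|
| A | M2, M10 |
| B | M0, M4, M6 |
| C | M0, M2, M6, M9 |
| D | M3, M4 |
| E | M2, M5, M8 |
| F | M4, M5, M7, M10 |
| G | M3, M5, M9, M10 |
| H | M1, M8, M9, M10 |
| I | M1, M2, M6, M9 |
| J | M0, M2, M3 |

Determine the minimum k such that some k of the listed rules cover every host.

4

B and F and H and J together: B ∪ F ∪ H ∪ J = {M0, M1, M2, M3, M4, M5, M6, M7, M8, M9, M10} — every host is covered.
No 3 of the 10 rules cover everything (all 120 combinations miss at least one host), so 4 is optimal.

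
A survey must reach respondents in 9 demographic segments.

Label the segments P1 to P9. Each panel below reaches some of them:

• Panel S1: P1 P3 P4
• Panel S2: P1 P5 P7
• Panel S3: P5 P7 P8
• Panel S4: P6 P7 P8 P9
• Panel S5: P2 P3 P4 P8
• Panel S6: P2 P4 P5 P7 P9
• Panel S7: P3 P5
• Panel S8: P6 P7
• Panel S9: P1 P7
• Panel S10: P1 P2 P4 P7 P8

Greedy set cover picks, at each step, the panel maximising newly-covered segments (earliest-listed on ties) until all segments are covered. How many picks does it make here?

3

Greedy: pick S6 (covers 5 new) → pick S1 (covers 2 new) → pick S4 (covers 2 new). Total picks: 3.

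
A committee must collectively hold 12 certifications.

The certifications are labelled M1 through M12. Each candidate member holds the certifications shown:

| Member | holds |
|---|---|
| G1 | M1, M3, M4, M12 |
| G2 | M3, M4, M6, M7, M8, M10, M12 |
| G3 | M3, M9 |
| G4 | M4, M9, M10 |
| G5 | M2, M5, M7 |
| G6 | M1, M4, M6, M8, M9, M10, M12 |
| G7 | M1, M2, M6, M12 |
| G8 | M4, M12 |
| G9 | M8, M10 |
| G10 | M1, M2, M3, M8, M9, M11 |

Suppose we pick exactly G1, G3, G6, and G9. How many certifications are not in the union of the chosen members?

Union of G1, G3, G6, G9 = {M1, M3, M4, M6, M8, M9, M10, M12}.
Not covered: M2, M5, M7, M11 — 4 certifications.

4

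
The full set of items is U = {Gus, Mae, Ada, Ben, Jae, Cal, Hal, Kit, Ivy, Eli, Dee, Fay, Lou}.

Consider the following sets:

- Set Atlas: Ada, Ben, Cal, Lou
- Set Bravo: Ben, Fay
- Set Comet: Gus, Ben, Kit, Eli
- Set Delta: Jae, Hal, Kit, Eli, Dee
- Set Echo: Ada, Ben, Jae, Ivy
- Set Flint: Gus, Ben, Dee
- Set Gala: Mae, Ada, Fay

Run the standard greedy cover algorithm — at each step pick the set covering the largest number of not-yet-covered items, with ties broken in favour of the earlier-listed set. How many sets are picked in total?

5

Greedy: pick Delta (covers 5 new) → pick Atlas (covers 4 new) → pick Gala (covers 2 new) → pick Comet (covers 1 new) → pick Echo (covers 1 new). Total picks: 5.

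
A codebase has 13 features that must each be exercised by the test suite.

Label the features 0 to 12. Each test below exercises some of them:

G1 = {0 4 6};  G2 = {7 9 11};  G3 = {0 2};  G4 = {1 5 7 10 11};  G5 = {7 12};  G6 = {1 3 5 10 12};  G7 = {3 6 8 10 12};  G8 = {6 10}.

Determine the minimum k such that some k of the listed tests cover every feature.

5

G1 and G2 and G3 and G6 and G7 together: G1 ∪ G2 ∪ G3 ∪ G6 ∪ G7 = {0, 1, 2, 3, 4, 5, 6, 7, 8, 9, 10, 11, 12} — every feature is covered.
No 4 of the 8 tests cover everything (all 70 combinations miss at least one feature), so 5 is optimal.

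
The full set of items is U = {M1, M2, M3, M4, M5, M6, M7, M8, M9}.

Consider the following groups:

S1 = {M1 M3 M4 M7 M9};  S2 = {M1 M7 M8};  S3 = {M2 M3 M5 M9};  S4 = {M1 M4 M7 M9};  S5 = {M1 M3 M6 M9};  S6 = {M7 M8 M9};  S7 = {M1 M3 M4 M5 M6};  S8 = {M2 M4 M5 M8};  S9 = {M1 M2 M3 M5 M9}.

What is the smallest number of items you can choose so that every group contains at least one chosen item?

Take H = {M1, M8, M9}. Each listed group contains at least one of these, so H is a hitting set of size 3.
No choice of 2 items meets every group, so 3 is the minimum.

3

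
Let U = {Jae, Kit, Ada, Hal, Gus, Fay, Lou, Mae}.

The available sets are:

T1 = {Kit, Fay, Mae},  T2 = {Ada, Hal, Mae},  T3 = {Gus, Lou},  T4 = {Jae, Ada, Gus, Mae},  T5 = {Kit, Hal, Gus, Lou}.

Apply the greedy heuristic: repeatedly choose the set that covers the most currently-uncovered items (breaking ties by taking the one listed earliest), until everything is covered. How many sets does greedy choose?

3

Greedy: pick T4 (covers 4 new) → pick T5 (covers 3 new) → pick T1 (covers 1 new). Total picks: 3.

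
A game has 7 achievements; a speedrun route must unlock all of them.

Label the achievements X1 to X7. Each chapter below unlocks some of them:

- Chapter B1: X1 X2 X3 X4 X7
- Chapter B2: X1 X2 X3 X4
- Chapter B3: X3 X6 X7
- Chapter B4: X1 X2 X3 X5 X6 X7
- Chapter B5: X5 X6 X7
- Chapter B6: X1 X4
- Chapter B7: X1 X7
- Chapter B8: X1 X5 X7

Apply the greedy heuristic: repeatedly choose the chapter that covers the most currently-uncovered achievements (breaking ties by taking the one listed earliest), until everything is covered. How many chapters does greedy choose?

2

Greedy: pick B4 (covers 6 new) → pick B1 (covers 1 new). Total picks: 2.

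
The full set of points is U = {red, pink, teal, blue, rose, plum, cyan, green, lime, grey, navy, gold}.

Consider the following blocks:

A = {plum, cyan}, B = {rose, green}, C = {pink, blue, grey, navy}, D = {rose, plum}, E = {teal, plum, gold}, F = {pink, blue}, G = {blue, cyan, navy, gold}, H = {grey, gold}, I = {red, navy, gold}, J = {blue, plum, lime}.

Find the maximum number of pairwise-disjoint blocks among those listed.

A, B, F, H are pairwise disjoint (A={plum,cyan}; B={rose,green}; F={pink,blue}; H={grey,gold}).
Every remaining block overlaps one of these, and no 5 of the listed blocks are pairwise disjoint, so 4 is the maximum.

4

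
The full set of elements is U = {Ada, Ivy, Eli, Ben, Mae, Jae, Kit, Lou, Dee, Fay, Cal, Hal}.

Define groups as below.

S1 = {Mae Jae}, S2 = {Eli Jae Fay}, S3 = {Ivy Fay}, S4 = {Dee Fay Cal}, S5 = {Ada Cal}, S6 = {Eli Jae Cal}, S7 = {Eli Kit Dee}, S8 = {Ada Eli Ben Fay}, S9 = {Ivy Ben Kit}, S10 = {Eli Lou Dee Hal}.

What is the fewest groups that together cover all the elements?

Take {S1, S6, S8, S9, S10}. Their union is {Ada, Ivy, Eli, Ben, Mae, Jae, Kit, Lou, Dee, Fay, Cal, Hal}, which is all 12 elements.
No 4 of the 10 groups cover everything (all 210 combinations miss at least one element), so 5 is optimal.

5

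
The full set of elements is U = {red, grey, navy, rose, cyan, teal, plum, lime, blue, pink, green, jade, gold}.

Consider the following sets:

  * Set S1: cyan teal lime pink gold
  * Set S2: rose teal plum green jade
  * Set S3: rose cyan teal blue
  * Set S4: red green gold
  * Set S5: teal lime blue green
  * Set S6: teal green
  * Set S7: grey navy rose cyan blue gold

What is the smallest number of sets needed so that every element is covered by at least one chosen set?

Take {S1, S2, S4, S7}. Their union is {red, grey, navy, rose, cyan, teal, plum, lime, blue, pink, green, jade, gold}, which is all 13 elements.
No 3 of the 7 sets cover everything (all 35 combinations miss at least one element), so 4 is optimal.

4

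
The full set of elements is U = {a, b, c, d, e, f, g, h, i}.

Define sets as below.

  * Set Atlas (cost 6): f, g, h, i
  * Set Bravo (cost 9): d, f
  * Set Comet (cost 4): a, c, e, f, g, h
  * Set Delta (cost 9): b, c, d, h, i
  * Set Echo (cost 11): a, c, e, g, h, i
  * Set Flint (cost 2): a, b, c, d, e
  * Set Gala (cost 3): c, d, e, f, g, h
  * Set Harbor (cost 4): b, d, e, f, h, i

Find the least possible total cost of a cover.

Atlas, Flint together cover every element (Atlas ∪ Flint = {a, b, c, d, e, f, g, h, i}); total cost 6 + 2 = 8.
The greedy pick Flint, Gala, Harbor costs 9; no covering selection beats 8.

8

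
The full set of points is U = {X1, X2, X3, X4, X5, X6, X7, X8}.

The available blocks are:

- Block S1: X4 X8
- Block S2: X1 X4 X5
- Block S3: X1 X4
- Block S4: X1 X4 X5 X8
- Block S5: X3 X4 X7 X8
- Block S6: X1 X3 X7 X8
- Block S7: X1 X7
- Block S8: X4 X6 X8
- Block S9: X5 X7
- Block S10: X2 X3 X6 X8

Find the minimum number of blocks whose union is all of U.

3

S3 and S9 and S10 together: S3 ∪ S9 ∪ S10 = {X1, X2, X3, X4, X5, X6, X7, X8} — every point is covered.
Only S10 contains X2, so S10 is forced; the remaining 4 points need at least 2 more blocks (each remaining block adds at most 3) — so at least 3 blocks are needed, and 3 is optimal.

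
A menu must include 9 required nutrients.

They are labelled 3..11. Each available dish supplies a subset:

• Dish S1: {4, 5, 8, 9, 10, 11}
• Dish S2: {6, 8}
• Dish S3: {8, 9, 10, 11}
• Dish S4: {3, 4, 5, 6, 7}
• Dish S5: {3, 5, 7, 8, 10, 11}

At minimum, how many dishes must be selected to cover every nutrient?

S3 and S4 together: S3 ∪ S4 = {3, 4, 5, 6, 7, 8, 9, 10, 11} — every nutrient is covered.
No single dish has all 9 nutrients (the largest, S1, has 6), so 2 is optimal.

2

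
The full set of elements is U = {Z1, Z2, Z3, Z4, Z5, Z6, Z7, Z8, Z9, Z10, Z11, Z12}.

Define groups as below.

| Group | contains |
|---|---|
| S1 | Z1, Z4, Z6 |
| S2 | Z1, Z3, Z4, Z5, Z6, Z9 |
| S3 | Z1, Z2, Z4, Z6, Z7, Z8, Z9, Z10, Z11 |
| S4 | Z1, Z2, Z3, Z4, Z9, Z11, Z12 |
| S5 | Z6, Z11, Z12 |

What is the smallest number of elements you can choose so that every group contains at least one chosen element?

H = {Z1, Z12} meets every group (each contains at least one member of H), and |H| = 2.
No single element lies in every group, so at least 2 are needed and 2 is optimal.

2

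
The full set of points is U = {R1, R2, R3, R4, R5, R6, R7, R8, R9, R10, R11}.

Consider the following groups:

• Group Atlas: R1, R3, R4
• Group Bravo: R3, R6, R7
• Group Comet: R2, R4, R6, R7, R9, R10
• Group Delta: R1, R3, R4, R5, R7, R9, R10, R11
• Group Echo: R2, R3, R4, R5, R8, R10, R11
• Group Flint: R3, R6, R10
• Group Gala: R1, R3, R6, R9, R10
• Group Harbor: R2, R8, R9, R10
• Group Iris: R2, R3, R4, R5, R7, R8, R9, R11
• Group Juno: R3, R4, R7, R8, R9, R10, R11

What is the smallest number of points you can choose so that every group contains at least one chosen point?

2

H = {R3, R9} meets every group (each contains at least one member of H), and |H| = 2.
The groups Bravo, Harbor are pairwise disjoint, so any hitting set needs a separate point for each — at least 2. Hence 2 is optimal.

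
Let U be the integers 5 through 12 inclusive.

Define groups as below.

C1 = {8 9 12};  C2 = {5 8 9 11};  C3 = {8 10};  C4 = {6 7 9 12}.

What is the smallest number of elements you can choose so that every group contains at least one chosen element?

Take H = {8, 12}. Each listed group contains at least one of these, so H is a hitting set of size 2.
The groups C3, C4 are pairwise disjoint, so any hitting set needs a separate element for each — at least 2. Hence 2 is optimal.

2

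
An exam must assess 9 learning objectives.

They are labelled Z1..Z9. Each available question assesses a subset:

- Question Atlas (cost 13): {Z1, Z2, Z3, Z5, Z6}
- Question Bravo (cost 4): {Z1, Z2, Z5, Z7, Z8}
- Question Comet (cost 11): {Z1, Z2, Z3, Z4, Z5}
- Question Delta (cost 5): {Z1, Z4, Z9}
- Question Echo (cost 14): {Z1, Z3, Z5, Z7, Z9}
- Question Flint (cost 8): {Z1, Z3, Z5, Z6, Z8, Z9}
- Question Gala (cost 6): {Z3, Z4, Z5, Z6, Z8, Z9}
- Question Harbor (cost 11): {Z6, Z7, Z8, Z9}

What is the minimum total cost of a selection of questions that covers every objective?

Bravo, Gala together cover every objective (Bravo ∪ Gala = {Z1, Z2, Z3, Z4, Z5, Z6, Z7, Z8, Z9}); total cost 4 + 6 = 10.
No covering selection has total cost below 10.

10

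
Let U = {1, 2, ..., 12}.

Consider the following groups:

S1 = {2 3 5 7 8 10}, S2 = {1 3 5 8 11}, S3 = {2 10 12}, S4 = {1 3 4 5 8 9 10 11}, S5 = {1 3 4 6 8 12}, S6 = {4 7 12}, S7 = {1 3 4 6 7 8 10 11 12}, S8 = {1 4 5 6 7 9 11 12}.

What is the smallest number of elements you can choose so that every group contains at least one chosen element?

Take H = {3, 12}. Each listed group contains at least one of these, so H is a hitting set of size 2.
The groups S2, S6 are pairwise disjoint, so any hitting set needs a separate element for each — at least 2. Hence 2 is optimal.

2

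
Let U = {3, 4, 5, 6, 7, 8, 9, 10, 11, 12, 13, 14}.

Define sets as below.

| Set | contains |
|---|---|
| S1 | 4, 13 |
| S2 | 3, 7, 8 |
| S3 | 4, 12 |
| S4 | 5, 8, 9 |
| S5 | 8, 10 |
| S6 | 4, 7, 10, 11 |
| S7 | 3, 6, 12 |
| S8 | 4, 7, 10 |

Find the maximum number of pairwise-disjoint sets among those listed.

3

S4, S6, S7 are pairwise disjoint (S4={5,8,9}; S6={4,7,10,11}; S7={3,6,12}).
Every remaining set overlaps one of these, and no 4 of the listed sets are pairwise disjoint, so 3 is the maximum.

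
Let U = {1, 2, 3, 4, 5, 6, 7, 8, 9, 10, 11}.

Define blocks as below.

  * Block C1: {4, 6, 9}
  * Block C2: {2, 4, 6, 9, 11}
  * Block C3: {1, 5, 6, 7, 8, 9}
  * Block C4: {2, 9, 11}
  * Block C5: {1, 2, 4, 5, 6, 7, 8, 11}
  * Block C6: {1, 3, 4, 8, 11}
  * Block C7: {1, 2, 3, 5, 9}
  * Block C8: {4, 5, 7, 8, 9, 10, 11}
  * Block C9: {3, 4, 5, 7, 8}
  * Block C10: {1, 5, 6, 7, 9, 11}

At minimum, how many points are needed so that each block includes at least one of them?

2

The 2 points {4, 9} hit every block.
The blocks C4, C9 are pairwise disjoint, so any hitting set needs a separate point for each — at least 2. Hence 2 is optimal.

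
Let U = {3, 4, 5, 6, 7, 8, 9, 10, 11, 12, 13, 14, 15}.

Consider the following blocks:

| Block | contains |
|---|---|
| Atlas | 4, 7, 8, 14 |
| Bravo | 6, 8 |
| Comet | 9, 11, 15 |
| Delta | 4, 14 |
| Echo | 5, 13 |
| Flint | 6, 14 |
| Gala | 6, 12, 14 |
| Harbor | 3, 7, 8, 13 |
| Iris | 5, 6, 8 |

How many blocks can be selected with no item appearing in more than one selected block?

Bravo, Comet, Delta, Echo are pairwise disjoint (Bravo={6,8}; Comet={9,11,15}; Delta={4,14}; Echo={5,13}).
Every remaining block overlaps one of these, and no 5 of the listed blocks are pairwise disjoint, so 4 is the maximum.

4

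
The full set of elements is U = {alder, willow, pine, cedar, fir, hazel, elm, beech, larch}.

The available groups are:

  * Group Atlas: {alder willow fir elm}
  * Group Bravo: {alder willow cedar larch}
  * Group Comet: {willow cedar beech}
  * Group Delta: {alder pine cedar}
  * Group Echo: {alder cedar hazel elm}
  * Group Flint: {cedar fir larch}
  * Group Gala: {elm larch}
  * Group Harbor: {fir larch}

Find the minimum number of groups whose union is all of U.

4

Take {Comet, Delta, Echo, Harbor}. Their union is {alder, willow, pine, cedar, fir, hazel, elm, beech, larch}, which is all 9 elements.
Only Echo contains hazel, so Echo is forced; the remaining 5 elements need at least 3 more groups (each remaining group adds at most 2) — so at least 4 groups are needed, and 4 is optimal.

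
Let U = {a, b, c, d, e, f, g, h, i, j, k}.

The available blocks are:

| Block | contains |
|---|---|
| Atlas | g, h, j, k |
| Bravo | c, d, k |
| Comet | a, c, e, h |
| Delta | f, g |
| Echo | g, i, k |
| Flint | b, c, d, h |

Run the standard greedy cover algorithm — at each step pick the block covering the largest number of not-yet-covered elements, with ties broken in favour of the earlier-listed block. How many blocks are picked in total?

5

Greedy: pick Atlas (covers 4 new) → pick Comet (covers 3 new) → pick Flint (covers 2 new) → pick Delta (covers 1 new) → pick Echo (covers 1 new). Total picks: 5.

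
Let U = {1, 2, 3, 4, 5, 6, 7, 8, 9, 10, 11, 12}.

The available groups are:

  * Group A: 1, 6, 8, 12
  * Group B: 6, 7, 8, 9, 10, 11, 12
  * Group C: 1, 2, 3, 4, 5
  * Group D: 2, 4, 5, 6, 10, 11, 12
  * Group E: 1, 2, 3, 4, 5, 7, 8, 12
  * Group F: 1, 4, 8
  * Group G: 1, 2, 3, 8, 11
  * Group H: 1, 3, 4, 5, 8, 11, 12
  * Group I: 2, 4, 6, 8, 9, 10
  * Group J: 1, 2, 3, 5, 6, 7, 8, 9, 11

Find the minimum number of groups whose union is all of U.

2

B and E cover everything between them: the union {1, 2, 3, 4, 5, 6, 7, 8, 9, 10, 11, 12} is all of U.
No single group has all 12 points (the largest, J, has 9), so 2 is optimal.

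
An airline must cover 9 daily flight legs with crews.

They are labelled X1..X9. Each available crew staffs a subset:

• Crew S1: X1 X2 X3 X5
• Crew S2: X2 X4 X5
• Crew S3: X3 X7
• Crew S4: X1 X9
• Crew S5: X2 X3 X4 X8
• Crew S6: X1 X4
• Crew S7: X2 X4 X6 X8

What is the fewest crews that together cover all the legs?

S1 and S3 and S4 and S7 together: S1 ∪ S3 ∪ S4 ∪ S7 = {X1, X2, X3, X4, X5, X6, X7, X8, X9} — every leg is covered.
No 3 of the 7 crews cover everything (all 35 combinations miss at least one leg), so 4 is optimal.

4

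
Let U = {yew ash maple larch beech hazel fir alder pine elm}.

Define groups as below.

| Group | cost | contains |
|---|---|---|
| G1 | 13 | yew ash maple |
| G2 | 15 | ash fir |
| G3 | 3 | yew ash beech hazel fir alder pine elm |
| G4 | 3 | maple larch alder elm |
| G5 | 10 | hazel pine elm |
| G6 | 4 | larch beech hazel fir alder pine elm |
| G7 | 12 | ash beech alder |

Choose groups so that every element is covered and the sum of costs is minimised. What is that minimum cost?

6

G3, G4 together cover every element (G3 ∪ G4 = {yew, ash, maple, larch, beech, hazel, fir, alder, pine, elm}); total cost 3 + 3 = 6.
No covering selection has total cost below 6.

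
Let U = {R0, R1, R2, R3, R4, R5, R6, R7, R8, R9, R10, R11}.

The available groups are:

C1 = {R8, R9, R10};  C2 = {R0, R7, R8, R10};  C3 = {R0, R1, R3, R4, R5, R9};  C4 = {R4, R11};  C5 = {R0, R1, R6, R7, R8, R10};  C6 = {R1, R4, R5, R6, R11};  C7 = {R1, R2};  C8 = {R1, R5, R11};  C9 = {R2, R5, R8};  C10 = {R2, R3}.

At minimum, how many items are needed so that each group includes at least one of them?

4

Take H = {R2, R7, R9, R11}. Each listed group contains at least one of these, so H is a hitting set of size 4.
No choice of 3 items meets every group, so 4 is the minimum.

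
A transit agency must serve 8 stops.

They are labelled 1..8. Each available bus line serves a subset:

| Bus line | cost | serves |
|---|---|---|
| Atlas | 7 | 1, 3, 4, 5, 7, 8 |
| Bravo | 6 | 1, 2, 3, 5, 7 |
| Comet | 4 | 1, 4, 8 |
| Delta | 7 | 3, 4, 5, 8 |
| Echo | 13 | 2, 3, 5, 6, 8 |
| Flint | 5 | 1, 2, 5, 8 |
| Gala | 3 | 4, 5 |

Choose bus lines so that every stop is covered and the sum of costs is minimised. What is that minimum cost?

20

Atlas, Echo together cover every stop (Atlas ∪ Echo = {1, 2, 3, 4, 5, 6, 7, 8}); total cost 7 + 13 = 20.
The greedy pick Atlas, Flint, Echo costs 25; no covering selection beats 20.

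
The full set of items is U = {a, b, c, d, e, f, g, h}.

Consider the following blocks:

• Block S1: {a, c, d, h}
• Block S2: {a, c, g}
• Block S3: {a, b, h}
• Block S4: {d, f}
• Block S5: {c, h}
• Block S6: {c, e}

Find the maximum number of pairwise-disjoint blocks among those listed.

3

S3, S4, S6 are pairwise disjoint (S3={a,b,h}; S4={d,f}; S6={c,e}).
Every remaining block overlaps one of these, and no 4 of the listed blocks are pairwise disjoint, so 3 is the maximum.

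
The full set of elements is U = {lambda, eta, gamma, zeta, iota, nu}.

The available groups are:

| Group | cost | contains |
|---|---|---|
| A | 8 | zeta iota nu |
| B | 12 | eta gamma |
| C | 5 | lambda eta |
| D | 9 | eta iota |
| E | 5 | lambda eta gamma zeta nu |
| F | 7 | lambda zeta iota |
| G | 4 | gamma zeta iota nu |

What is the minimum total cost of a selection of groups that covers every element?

9

E, G together cover every element (E ∪ G = {lambda, eta, gamma, zeta, iota, nu}); total cost 5 + 4 = 9.
No covering selection has total cost below 9.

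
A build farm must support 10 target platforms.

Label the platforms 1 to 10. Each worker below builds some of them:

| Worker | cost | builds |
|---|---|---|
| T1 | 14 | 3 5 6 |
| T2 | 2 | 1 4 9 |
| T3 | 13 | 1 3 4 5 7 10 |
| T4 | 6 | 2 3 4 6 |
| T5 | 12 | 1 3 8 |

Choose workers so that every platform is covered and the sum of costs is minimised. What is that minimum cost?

T2, T3, T4, T5 together cover every platform (T2 ∪ T3 ∪ T4 ∪ T5 = {1, 2, 3, 4, 5, 6, 7, 8, 9, 10}); total cost 2 + 13 + 6 + 12 = 33.
No covering selection has total cost below 33.

33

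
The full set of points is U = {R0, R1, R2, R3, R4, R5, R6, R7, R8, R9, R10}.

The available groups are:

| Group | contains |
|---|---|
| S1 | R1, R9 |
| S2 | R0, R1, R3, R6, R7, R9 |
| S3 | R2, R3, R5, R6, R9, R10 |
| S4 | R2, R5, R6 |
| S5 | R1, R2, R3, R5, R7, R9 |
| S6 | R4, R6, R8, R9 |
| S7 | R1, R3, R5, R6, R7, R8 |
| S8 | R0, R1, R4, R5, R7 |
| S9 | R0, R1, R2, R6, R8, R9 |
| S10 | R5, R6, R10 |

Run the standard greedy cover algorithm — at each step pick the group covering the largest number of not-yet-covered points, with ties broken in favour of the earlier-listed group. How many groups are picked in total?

Greedy: pick S2 (covers 6 new) → pick S3 (covers 3 new) → pick S6 (covers 2 new). Total picks: 3.

3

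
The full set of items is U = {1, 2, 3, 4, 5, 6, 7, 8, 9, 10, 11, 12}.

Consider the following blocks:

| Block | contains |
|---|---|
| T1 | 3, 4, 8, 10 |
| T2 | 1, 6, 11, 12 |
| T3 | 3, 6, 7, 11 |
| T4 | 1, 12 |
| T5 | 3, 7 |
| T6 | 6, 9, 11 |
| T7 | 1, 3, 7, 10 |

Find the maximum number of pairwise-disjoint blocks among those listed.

T1, T4, T6 are pairwise disjoint (T1={3,4,8,10}; T4={1,12}; T6={6,9,11}).
Every remaining block overlaps one of these, and no 4 of the listed blocks are pairwise disjoint, so 3 is the maximum.

3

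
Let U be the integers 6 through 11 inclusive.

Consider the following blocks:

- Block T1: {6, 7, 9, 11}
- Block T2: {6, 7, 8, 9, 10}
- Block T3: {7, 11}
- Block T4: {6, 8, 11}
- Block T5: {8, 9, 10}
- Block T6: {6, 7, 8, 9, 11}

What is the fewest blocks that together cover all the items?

2

Take {T1, T5}. Their union is {6, 7, 8, 9, 10, 11}, which is all 6 items.
No single block has all 6 items (the largest, T2, has 5), so 2 is optimal.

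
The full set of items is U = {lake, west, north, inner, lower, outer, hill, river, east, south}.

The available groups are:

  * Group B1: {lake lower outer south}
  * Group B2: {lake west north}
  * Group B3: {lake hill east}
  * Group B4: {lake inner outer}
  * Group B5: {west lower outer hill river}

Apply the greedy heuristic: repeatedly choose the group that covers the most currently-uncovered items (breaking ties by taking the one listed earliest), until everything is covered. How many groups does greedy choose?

5

Greedy: pick B5 (covers 5 new) → pick B1 (covers 2 new) → pick B2 (covers 1 new) → pick B3 (covers 1 new) → pick B4 (covers 1 new). Total picks: 5.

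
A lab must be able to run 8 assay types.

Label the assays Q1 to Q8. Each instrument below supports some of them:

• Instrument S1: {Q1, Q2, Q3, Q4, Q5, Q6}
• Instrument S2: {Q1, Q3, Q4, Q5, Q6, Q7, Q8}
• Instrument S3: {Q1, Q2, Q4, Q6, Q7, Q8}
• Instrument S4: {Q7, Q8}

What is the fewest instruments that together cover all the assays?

Take {S1, S4}. Their union is {Q1, Q2, Q3, Q4, Q5, Q6, Q7, Q8}, which is all 8 assays.
No single instrument has all 8 assays (the largest, S2, has 7), so 2 is optimal.

2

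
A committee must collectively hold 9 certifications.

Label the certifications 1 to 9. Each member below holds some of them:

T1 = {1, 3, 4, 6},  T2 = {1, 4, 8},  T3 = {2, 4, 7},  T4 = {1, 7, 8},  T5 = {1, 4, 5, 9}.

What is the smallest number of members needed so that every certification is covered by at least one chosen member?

Take {T1, T2, T3, T5}. Their union is {1, 2, 3, 4, 5, 6, 7, 8, 9}, which is all 9 certifications.
Only T1 contains 3, so T1 is forced; the remaining 5 certifications need at least 3 more members (each remaining member adds at most 2) — so at least 4 members are needed, and 4 is optimal.

4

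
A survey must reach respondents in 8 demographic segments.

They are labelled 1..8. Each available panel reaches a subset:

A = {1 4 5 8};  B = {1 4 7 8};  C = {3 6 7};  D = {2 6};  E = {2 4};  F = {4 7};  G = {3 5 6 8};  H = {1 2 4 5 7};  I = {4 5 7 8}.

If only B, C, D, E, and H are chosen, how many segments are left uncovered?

0

Union of B, C, D, E, H = {1, 2, 3, 4, 5, 6, 7, 8} — that's every segment, so 0 are uncovered.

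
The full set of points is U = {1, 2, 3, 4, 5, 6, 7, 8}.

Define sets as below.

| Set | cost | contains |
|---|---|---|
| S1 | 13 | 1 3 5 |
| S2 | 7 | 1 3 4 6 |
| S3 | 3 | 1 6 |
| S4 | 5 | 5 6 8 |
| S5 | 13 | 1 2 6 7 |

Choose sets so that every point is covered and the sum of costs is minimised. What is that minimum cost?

25

S2, S4, S5 together cover every point (S2 ∪ S4 ∪ S5 = {1, 2, 3, 4, 5, 6, 7, 8}); total cost 7 + 5 + 13 = 25.
The greedy pick S3, S4, S2, S5 costs 28; no covering selection beats 25.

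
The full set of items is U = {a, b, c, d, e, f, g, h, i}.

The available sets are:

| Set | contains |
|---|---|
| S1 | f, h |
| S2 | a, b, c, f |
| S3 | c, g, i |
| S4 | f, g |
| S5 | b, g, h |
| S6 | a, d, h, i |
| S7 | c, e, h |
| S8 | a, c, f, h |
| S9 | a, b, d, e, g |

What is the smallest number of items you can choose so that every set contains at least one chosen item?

3

Take T = {c, g, h}. Each listed set contains at least one of these, so T is a hitting set of size 3.
No choice of 2 items meets every set, so 3 is the minimum.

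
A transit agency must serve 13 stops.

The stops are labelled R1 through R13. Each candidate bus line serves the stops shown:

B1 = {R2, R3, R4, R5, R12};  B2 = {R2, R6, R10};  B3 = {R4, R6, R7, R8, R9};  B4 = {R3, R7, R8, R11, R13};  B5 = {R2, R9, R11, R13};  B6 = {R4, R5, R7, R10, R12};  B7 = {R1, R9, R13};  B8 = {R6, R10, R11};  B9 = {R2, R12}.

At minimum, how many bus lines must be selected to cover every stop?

4

Take {B1, B3, B7, B8}. Their union is {R1, R2, R3, R4, R5, R6, R7, R8, R9, R10, R11, R12, R13}, which is all 13 stops.
No 3 of the 9 bus lines cover everything (all 84 combinations miss at least one stop), so 4 is optimal.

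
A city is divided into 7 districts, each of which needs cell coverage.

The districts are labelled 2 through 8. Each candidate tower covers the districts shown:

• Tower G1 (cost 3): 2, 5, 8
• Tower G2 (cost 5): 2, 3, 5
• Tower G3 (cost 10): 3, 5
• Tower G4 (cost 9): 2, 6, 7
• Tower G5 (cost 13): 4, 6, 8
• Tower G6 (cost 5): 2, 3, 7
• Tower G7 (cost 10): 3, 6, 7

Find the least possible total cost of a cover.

G1, G5, G6 together cover every district (G1 ∪ G5 ∪ G6 = {2, 3, 4, 5, 6, 7, 8}); total cost 3 + 13 + 5 = 21.
No covering selection has total cost below 21.

21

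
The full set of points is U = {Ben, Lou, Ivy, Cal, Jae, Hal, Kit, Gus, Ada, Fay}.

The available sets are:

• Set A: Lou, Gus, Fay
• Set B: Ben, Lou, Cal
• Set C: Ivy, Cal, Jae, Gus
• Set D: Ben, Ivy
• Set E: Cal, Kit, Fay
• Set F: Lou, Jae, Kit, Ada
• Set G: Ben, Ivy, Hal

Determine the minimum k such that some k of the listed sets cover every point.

A, E, F, and G cover everything between them: the union {Ben, Lou, Ivy, Cal, Jae, Hal, Kit, Gus, Ada, Fay} is all of U.
No 3 of the 7 sets cover everything (all 35 combinations miss at least one point), so 4 is optimal.

4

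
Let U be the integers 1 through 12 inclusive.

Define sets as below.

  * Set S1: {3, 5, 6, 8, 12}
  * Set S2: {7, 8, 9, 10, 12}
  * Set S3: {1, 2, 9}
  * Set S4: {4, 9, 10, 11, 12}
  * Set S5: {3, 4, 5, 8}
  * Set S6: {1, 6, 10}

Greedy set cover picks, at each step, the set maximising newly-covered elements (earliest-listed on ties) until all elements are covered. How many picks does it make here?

4

Greedy: pick S1 (covers 5 new) → pick S4 (covers 4 new) → pick S3 (covers 2 new) → pick S2 (covers 1 new). Total picks: 4.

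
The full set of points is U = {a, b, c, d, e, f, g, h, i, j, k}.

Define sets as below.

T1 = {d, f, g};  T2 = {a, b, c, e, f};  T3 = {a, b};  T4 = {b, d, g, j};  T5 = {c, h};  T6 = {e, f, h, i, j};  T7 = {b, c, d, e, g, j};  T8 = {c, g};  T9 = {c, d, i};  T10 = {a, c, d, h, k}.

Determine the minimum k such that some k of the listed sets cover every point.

Take {T4, T6, T10}. Their union is {a, b, c, d, e, f, g, h, i, j, k}, which is all 11 points.
Only T10 contains k, so T10 is forced; the remaining 6 points need at least 2 more sets (each remaining set adds at most 4) — so at least 3 sets are needed, and 3 is optimal.

3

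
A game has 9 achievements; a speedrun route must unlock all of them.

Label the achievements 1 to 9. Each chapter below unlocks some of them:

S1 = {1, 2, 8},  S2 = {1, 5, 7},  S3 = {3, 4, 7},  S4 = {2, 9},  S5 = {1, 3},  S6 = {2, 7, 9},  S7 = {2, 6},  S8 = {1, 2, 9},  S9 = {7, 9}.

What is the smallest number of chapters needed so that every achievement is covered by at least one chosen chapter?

5

Take {S1, S2, S3, S6, S7}. Their union is {1, 2, 3, 4, 5, 6, 7, 8, 9}, which is all 9 achievements.
No 4 of the 9 chapters cover everything (all 126 combinations miss at least one achievement), so 5 is optimal.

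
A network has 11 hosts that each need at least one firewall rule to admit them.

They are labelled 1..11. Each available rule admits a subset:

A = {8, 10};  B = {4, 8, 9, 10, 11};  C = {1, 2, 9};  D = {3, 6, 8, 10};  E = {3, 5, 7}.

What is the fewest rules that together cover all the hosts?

4

B and C and D and E together: B ∪ C ∪ D ∪ E = {1, 2, 3, 4, 5, 6, 7, 8, 9, 10, 11} — every host is covered.
Only D contains 6, so D is forced; the remaining 7 hosts need at least 3 more rules (each remaining rule adds at most 3) — so at least 4 rules are needed, and 4 is optimal.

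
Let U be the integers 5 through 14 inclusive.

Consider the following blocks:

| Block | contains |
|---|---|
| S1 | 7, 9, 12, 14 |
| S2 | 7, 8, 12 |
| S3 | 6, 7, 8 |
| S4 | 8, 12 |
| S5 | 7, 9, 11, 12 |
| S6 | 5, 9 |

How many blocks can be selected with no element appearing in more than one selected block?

2

S2, S6 are pairwise disjoint (S2={7,8,12}; S6={5,9}).
Every remaining block overlaps one of these, and no 3 of the listed blocks are pairwise disjoint, so 2 is the maximum.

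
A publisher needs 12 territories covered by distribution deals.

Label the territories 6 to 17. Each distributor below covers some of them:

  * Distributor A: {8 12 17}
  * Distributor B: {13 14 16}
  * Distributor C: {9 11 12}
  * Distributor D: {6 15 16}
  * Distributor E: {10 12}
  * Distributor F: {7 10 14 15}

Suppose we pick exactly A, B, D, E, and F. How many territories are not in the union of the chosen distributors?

Union of A, B, D, E, F = {6, 7, 8, 10, 12, 13, 14, 15, 16, 17}.
Not covered: 9, 11 — 2 territories.

2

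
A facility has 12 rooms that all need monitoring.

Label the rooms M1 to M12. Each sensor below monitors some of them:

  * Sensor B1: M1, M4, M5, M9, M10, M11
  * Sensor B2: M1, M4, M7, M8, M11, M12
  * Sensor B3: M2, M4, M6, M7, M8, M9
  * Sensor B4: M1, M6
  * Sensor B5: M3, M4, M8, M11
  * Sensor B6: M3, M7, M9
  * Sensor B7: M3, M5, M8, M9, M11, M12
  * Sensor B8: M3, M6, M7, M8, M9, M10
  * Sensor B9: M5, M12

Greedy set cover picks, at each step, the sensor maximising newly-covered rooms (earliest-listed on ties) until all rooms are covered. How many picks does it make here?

3

Greedy: pick B1 (covers 6 new) → pick B3 (covers 4 new) → pick B7 (covers 2 new). Total picks: 3.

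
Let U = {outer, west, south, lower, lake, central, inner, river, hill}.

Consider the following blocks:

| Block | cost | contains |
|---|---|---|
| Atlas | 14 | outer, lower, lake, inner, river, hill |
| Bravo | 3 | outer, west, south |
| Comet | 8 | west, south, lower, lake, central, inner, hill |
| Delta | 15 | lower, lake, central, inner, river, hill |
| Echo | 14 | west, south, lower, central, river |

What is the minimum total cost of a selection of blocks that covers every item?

Bravo, Delta together cover every item (Bravo ∪ Delta = {outer, west, south, lower, lake, central, inner, river, hill}); total cost 3 + 15 = 18.
The greedy pick Bravo, Comet, Atlas costs 25; no covering selection beats 18.

18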